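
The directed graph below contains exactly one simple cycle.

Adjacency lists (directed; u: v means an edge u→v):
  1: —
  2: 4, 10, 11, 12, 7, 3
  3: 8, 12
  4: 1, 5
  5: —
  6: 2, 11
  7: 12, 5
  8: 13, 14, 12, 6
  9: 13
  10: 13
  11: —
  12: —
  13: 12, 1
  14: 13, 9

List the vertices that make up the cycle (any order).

DFS with gray/black marking from 8:
8 gray
  13 gray
    12 gray
    12 black
    1 gray
    1 black
  13 black
  14 gray
    14→13: 13 black — skip
    9 gray
      9→13: 13 black — skip
    9 black
  14 black
  8→12: 12 black — skip
  6 gray
    2 gray
      4 gray
        4→1: 1 black — skip
        5 gray
        5 black
      4 black
      10 gray
        10→13: 13 black — skip
      10 black
      11 gray
      11 black
      2→12: 12 black — skip
      7 gray
        7→12: 12 black — skip
        7→5: 5 black — skip
      7 black
      3 gray
        3→8: 8 is gray → back edge
Back edge closes the cycle 8 → 6 → 2 → 3 → 8; its vertices are {2, 3, 6, 8}.

2, 3, 6, 8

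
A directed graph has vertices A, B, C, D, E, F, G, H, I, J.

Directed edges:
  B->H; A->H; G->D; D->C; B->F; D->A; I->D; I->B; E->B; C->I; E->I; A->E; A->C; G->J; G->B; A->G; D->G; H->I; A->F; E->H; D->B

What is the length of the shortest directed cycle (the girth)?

For each vertex v, BFS finds the shortest path from v back to v.
The shortest such closed walk is D → G → D, length 2.

2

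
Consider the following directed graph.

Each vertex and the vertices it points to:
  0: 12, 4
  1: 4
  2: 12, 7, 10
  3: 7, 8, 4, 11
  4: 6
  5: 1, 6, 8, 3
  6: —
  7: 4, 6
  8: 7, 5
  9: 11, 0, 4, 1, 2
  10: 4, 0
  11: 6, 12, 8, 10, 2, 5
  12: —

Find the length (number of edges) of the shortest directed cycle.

For each vertex v, BFS finds the shortest path from v back to v.
The shortest such closed walk is 5 → 8 → 5, length 2.

2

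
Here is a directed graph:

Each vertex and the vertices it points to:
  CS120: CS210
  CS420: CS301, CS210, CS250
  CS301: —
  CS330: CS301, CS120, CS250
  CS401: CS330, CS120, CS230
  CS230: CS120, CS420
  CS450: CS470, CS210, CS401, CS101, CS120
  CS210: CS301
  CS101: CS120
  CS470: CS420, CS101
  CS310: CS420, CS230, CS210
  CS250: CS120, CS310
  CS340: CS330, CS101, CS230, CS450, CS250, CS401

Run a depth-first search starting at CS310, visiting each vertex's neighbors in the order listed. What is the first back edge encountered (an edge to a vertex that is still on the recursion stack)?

CS250→CS310

DFS from CS310 (visiting each vertex's neighbors in the order listed); mark gray on enter, black on exit:
CS310 gray
  CS420 gray
    CS301 gray
    CS301 black
    CS210 gray
      CS210→CS301: CS301 black — skip
    CS210 black
    CS250 gray
      CS120 gray
        CS120→CS210: CS210 black — skip
      CS120 black
      CS250→CS310: CS310 is gray → back edge
First back edge: CS250 → CS310.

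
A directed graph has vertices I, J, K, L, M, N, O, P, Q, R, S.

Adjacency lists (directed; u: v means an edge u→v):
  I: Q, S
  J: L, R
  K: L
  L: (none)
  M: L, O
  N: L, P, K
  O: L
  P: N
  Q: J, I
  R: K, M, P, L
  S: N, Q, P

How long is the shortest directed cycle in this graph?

For each vertex v, BFS finds the shortest path from v back to v.
The shortest such closed walk is Q → I → Q, length 2.

2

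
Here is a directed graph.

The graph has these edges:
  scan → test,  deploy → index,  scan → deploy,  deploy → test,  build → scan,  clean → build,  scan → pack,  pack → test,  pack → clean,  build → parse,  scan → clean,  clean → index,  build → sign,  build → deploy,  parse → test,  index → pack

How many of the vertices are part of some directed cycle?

A vertex is on a directed cycle iff it belongs to a strongly connected component of size ≥ 2 (or has a self-loop).
The vertices on cycles are {pack, scan, build, clean, index, deploy} — 6 in total.

6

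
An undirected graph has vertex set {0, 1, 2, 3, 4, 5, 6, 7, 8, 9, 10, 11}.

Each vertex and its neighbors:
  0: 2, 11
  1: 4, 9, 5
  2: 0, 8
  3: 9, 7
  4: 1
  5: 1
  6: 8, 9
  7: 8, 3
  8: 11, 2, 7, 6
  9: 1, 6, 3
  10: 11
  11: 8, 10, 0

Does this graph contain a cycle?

Yes

DFS, tracking each vertex's parent; an edge to a visited non-parent vertex closes a cycle.
Start from 11:
visit 11 (parent –)
  visit 8 (parent 11)
    8–11: parent, skip
    visit 2 (parent 8)
      visit 0 (parent 2)
        0–2: parent, skip
        0–11: 11 visited and ≠ parent → cycle
Cycle: 11 – 8 – 2 – 0 – 11.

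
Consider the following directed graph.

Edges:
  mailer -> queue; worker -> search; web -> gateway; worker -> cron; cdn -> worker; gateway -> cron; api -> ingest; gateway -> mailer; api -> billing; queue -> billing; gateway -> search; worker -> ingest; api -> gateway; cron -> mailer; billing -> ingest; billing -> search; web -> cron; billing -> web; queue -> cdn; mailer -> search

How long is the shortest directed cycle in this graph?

For each vertex v, BFS finds the shortest path from v back to v.
The shortest such closed walk is gateway → mailer → queue → billing → web → gateway, length 5.

5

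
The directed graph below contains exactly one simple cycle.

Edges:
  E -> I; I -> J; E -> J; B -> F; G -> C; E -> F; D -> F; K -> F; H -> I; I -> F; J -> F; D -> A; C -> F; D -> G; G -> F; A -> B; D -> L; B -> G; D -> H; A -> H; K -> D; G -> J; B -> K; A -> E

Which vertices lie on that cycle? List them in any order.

A, B, D, K

DFS with gray/black marking from D:
D gray
  H gray
    I gray
      J gray
        F gray
        F black
      J black
      I→F: F black — skip
    I black
  H black
  D→F: F black — skip
  L gray
  L black
  G gray
    C gray
      C→F: F black — skip
    C black
    G→F: F black — skip
    G→J: J black — skip
  G black
  A gray
    A→H: H black — skip
    B gray
      K gray
        K→D: D is gray → back edge
Back edge closes the cycle D → A → B → K → D; its vertices are {A, B, D, K}.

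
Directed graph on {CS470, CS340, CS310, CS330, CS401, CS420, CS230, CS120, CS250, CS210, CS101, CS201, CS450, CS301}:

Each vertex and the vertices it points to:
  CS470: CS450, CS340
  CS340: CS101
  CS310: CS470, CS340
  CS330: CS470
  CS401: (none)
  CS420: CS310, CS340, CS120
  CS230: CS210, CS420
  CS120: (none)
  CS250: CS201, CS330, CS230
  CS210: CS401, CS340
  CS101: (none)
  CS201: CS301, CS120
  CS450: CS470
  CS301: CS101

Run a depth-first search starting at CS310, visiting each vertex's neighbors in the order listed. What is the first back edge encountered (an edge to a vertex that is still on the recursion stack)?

DFS from CS310 (visiting each vertex's neighbors in the order listed); mark gray on enter, black on exit:
CS310 gray
  CS470 gray
    CS450 gray
      CS450→CS470: CS470 is gray → back edge
First back edge: CS450 → CS470.

CS450->CS470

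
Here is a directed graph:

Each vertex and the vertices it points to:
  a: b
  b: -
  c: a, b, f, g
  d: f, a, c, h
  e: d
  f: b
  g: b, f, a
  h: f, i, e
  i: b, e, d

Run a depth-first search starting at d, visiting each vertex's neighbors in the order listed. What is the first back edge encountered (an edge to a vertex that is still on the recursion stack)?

DFS from d (visiting each vertex's neighbors in the order listed); mark gray on enter, black on exit:
d gray
  f gray
    b gray
    b black
  f black
  a gray
    a→b: b black — skip
  a black
  c gray
    c→a: a black — skip
    c→b: b black — skip
    c→f: f black — skip
    g gray
      g→b: b black — skip
      g→f: f black — skip
      g→a: a black — skip
    g black
  c black
  h gray
    h→f: f black — skip
    i gray
      i→b: b black — skip
      e gray
        e→d: d is gray → back edge
First back edge: e → d.

e→d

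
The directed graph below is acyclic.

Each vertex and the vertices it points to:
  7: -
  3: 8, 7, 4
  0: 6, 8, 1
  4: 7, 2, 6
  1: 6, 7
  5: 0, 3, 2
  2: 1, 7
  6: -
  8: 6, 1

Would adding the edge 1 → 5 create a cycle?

Adding 1→5 creates a cycle iff 5 can already reach 1.
Path from 5: 5 → 0 → 1.
So 5 → … → 1 → 5 is a cycle.

Yes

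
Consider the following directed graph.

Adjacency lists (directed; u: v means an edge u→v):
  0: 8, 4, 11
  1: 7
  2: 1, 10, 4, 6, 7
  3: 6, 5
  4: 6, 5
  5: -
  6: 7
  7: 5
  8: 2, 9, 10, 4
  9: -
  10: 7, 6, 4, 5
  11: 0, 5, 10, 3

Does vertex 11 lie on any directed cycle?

11 is on a cycle iff 11 can reach itself via ≥1 edge.
11 → 0 → 11 — yes.

Yes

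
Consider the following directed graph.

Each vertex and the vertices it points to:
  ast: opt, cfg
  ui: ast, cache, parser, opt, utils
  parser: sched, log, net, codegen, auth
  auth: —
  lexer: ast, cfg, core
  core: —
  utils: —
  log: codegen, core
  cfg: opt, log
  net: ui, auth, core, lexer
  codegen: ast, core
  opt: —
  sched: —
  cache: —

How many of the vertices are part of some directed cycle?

7

A vertex is on a directed cycle iff it belongs to a strongly connected component of size ≥ 2 (or has a self-loop).
The vertices on cycles are {ui, ast, cfg, log, net, parser, codegen} — 7 in total.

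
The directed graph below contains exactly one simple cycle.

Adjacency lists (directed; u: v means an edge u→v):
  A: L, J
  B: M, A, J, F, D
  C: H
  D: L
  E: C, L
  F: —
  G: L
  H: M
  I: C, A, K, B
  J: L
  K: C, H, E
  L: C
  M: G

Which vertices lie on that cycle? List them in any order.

DFS with gray/black marking from H:
H gray
  M gray
    G gray
      L gray
        C gray
          C→H: H is gray → back edge
Back edge closes the cycle H → M → G → L → C → H; its vertices are {C, G, H, L, M}.

C, G, H, L, M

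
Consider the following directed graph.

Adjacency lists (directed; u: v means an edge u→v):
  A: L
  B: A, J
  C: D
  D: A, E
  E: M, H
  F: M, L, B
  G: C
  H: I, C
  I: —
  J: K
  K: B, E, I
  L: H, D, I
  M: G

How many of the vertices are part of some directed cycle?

11

A vertex is on a directed cycle iff it belongs to a strongly connected component of size ≥ 2 (or has a self-loop).
The vertices on cycles are {A, B, C, D, E, G, H, J, K, L, M} — 11 in total.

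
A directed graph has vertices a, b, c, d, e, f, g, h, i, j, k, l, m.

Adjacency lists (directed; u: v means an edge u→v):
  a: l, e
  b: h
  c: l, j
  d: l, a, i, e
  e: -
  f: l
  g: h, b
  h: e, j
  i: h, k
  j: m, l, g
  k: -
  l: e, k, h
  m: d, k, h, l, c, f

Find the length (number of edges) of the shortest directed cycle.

For each vertex v, BFS finds the shortest path from v back to v.
The shortest such closed walk is m → c → j → m, length 3.

3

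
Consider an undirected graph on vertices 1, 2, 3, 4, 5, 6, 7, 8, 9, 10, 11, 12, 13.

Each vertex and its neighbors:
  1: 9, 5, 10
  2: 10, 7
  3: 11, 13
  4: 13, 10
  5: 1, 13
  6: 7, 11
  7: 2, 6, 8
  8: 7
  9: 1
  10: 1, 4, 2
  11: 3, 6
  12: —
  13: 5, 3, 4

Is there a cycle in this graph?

Yes

DFS, tracking each vertex's parent; an edge to a visited non-parent vertex closes a cycle.
Start from 11:
visit 11 (parent –)
  visit 3 (parent 11)
    3–11: parent, skip
    visit 13 (parent 3)
      visit 5 (parent 13)
        visit 1 (parent 5)
          visit 9 (parent 1)
            9–1: parent, skip
          1–5: parent, skip
          visit 10 (parent 1)
            10–1: parent, skip
            visit 4 (parent 10)
              4–13: 13 visited and ≠ parent → cycle
Cycle: 13 – 5 – 1 – 10 – 4 – 13.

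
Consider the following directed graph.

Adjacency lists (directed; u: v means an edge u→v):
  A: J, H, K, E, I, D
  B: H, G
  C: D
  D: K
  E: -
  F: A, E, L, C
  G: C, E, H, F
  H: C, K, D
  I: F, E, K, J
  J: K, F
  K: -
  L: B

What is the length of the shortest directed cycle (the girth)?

3

For each vertex v, BFS finds the shortest path from v back to v.
The shortest such closed walk is F → A → I → F, length 3.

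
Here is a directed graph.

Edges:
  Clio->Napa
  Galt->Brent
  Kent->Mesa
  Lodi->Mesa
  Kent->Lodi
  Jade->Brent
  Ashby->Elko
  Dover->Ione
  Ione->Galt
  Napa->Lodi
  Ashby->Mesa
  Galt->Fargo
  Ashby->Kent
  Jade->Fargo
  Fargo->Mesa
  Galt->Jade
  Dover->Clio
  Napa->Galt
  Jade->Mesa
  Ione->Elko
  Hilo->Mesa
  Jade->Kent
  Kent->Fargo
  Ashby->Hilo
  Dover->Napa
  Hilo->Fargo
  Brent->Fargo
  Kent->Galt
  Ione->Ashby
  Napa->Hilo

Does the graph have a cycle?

Yes

DFS with white/gray/black marking, starting from Dover:
Dover gray
  Napa gray
    Galt gray
      Jade gray
        Mesa gray
        Mesa black
        Fargo gray
          Fargo→Mesa: Mesa black — skip
        Fargo black
        Brent gray
          Brent→Fargo: Fargo black — skip
        Brent black
        Kent gray
          Kent→Mesa: Mesa black — skip
          Lodi gray
            Lodi→Mesa: Mesa black — skip
          Lodi black
          Kent→Galt: Galt is gray → back edge
Back edge found, so a cycle exists: Galt → Jade → Kent → Galt.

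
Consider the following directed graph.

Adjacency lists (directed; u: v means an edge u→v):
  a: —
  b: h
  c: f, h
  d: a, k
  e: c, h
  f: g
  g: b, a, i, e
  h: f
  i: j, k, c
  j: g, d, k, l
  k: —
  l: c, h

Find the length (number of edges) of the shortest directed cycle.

For each vertex v, BFS finds the shortest path from v back to v.
The shortest such closed walk is j → g → i → j, length 3.

3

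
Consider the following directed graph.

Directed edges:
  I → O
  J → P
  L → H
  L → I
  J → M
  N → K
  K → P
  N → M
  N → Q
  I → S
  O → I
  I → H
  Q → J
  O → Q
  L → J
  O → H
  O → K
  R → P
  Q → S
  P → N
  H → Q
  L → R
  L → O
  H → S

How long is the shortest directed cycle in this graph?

2

For each vertex v, BFS finds the shortest path from v back to v.
The shortest such closed walk is O → I → O, length 2.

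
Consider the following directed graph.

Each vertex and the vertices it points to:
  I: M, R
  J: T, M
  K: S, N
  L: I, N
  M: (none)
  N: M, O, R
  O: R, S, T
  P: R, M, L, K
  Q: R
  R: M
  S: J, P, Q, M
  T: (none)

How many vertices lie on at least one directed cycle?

6

A vertex is on a directed cycle iff it belongs to a strongly connected component of size ≥ 2 (or has a self-loop).
The vertices on cycles are {K, L, N, O, P, S} — 6 in total.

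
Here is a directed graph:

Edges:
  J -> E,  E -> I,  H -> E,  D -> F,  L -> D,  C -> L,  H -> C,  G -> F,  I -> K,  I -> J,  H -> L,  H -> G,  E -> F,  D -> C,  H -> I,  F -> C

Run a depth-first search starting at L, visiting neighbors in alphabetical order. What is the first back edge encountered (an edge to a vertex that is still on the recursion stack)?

C->L

DFS from L (visiting neighbors in alphabetical order); mark gray on enter, black on exit:
L gray
  D gray
    C gray
      C→L: L is gray → back edge
First back edge: C → L.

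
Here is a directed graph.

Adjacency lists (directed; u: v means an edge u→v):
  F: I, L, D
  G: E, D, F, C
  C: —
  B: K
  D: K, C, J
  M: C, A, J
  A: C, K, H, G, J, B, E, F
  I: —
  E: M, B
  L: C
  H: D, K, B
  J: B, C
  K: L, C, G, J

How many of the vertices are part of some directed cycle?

A vertex is on a directed cycle iff it belongs to a strongly connected component of size ≥ 2 (or has a self-loop).
The vertices on cycles are {A, B, D, E, F, G, H, J, K, M} — 10 in total.

10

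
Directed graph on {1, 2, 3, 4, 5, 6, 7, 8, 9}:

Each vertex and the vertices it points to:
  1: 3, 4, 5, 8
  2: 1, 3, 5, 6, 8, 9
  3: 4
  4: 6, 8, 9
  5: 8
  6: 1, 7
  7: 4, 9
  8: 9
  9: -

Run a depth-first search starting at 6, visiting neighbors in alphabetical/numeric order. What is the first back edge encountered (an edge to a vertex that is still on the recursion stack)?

DFS from 6 (visiting neighbors in alphabetical/numeric order); mark gray on enter, black on exit:
6 gray
  1 gray
    3 gray
      4 gray
        4→6: 6 is gray → back edge
First back edge: 4 → 6.

4->6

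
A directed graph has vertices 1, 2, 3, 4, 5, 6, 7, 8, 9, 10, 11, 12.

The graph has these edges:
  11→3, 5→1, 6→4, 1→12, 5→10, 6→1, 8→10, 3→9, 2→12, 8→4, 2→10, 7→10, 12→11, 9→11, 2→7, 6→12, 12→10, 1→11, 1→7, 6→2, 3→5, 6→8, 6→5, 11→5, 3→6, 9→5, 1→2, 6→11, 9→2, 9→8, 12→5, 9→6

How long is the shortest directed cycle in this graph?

3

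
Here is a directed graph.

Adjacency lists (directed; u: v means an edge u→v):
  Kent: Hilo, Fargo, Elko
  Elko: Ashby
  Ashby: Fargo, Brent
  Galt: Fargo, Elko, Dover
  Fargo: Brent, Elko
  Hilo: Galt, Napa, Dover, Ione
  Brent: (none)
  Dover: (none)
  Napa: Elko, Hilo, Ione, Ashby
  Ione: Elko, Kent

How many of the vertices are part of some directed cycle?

A vertex is on a directed cycle iff it belongs to a strongly connected component of size ≥ 2 (or has a self-loop).
The vertices on cycles are {Elko, Hilo, Ione, Kent, Napa, Ashby, Fargo} — 7 in total.

7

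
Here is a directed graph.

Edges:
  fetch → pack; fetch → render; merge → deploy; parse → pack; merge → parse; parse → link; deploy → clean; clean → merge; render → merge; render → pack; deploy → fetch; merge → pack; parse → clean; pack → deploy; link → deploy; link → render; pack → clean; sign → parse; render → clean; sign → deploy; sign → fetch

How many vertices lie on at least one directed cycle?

8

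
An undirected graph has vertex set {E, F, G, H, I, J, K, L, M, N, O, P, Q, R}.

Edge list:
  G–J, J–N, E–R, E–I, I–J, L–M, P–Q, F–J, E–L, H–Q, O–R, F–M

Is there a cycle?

Yes

DFS, tracking each vertex's parent; an edge to a visited non-parent vertex closes a cycle.
Start from J:
visit J (parent –)
  visit I (parent J)
    I–J: parent, skip
    visit E (parent I)
      visit R (parent E)
        visit O (parent R)
          O–R: parent, skip
        R–E: parent, skip
      visit L (parent E)
        visit M (parent L)
          visit F (parent M)
            F–M: parent, skip
            F–J: J visited and ≠ parent → cycle
Cycle: J – I – E – L – M – F – J.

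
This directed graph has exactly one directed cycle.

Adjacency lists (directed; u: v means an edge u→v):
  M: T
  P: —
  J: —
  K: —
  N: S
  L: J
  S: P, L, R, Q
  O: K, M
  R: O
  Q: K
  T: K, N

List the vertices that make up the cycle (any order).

M, N, O, R, S, T

DFS with gray/black marking from S:
S gray
  P gray
  P black
  L gray
    J gray
    J black
  L black
  R gray
    O gray
      K gray
      K black
      M gray
        T gray
          T→K: K black — skip
          N gray
            N→S: S is gray → back edge
Back edge closes the cycle S → R → O → M → T → N → S; its vertices are {M, N, O, R, S, T}.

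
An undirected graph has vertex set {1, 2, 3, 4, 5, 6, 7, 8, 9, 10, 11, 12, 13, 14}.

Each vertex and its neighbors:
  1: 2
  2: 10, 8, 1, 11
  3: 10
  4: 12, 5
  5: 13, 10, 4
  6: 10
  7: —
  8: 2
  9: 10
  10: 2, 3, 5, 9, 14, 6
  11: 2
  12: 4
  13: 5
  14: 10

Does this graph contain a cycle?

DFS, tracking each vertex's parent; an edge to a visited non-parent vertex closes a cycle.
Start from 1:
visit 1 (parent –)
  visit 2 (parent 1)
    visit 10 (parent 2)
      10–2: parent, skip
      visit 3 (parent 10)
        3–10: parent, skip
      visit 5 (parent 10)
        visit 13 (parent 5)
          13–5: parent, skip
        5–10: parent, skip
        visit 4 (parent 5)
          visit 12 (parent 4)
            12–4: parent, skip
          4–5: parent, skip
      visit 9 (parent 10)
        9–10: parent, skip
      visit 14 (parent 10)
        14–10: parent, skip
      visit 6 (parent 10)
        6–10: parent, skip
    visit 8 (parent 2)
      8–2: parent, skip
    2–1: parent, skip
    visit 11 (parent 2)
      11–2: parent, skip
visit 7 (parent –)
No non-parent visited neighbor found — the graph is a forest.

No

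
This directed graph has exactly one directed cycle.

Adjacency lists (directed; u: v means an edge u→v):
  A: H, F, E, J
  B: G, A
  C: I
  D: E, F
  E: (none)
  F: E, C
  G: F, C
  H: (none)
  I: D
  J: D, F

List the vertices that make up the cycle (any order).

DFS with gray/black marking from C:
C gray
  I gray
    D gray
      E gray
      E black
      F gray
        F→E: E black — skip
        F→C: C is gray → back edge
Back edge closes the cycle C → I → D → F → C; its vertices are {C, D, F, I}.

C, D, F, I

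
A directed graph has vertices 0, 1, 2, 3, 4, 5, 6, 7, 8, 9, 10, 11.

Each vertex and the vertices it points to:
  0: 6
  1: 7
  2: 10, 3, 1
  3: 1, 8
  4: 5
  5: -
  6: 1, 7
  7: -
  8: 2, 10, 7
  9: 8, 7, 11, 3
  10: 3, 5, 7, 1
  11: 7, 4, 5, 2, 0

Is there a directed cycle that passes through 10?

Yes

10 is on a cycle iff 10 can reach itself via ≥1 edge.
10 → 3 → 8 → 10 — yes.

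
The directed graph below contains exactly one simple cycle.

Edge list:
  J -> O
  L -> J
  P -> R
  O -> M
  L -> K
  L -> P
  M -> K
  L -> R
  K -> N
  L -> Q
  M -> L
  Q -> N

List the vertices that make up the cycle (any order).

J, L, M, O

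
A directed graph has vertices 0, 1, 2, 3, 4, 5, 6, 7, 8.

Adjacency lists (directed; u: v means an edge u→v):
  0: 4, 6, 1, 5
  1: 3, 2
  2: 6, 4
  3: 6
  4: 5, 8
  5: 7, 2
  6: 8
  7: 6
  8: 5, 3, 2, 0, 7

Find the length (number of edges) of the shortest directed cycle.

3

For each vertex v, BFS finds the shortest path from v back to v.
The shortest such closed walk is 8 → 7 → 6 → 8, length 3.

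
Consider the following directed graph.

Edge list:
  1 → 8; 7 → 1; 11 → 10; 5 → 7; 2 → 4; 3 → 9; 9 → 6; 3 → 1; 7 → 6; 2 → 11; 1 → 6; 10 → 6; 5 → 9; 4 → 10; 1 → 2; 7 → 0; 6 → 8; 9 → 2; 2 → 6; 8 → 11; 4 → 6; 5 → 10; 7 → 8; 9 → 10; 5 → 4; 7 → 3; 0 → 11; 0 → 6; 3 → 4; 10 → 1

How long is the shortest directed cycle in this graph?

For each vertex v, BFS finds the shortest path from v back to v.
The shortest such closed walk is 1 → 2 → 11 → 10 → 1, length 4.

4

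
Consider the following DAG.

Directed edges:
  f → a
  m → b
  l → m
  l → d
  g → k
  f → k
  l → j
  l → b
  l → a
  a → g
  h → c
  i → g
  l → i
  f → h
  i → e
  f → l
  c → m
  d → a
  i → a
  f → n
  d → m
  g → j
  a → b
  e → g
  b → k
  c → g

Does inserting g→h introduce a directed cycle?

Adding g→h creates a cycle iff h can already reach g.
Path from h: h → c → g.
So h → … → g → h is a cycle.

Yes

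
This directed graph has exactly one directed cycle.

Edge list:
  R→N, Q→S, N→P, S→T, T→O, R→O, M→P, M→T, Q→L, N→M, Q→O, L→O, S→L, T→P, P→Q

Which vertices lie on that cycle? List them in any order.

P, Q, S, T

DFS with gray/black marking from P:
P gray
  Q gray
    O gray
    O black
    S gray
      T gray
        T→P: P is gray → back edge
Back edge closes the cycle P → Q → S → T → P; its vertices are {P, Q, S, T}.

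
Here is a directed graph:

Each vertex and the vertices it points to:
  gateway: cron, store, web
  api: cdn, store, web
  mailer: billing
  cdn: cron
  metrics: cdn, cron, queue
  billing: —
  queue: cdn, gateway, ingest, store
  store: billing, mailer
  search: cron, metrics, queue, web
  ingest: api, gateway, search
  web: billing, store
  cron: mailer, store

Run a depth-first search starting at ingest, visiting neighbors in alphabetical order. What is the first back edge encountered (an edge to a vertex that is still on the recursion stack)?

queue->ingest

DFS from ingest (visiting neighbors in alphabetical order); mark gray on enter, black on exit:
ingest gray
  api gray
    cdn gray
      cron gray
        mailer gray
          billing gray
          billing black
        mailer black
        store gray
          store→billing: billing black — skip
          store→mailer: mailer black — skip
        store black
      cron black
    cdn black
    api→store: store black — skip
    web gray
      web→billing: billing black — skip
      web→store: store black — skip
    web black
  api black
  gateway gray
    gateway→cron: cron black — skip
    gateway→store: store black — skip
    gateway→web: web black — skip
  gateway black
  search gray
    search→cron: cron black — skip
    metrics gray
      metrics→cdn: cdn black — skip
      metrics→cron: cron black — skip
      queue gray
        queue→cdn: cdn black — skip
        queue→gateway: gateway black — skip
        queue→ingest: ingest is gray → back edge
First back edge: queue → ingest.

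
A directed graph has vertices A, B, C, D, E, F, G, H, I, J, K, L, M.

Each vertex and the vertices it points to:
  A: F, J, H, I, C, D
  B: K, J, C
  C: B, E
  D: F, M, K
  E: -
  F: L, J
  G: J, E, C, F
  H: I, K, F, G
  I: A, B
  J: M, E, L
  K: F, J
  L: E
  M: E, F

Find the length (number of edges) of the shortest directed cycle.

2

For each vertex v, BFS finds the shortest path from v back to v.
The shortest such closed walk is A → I → A, length 2.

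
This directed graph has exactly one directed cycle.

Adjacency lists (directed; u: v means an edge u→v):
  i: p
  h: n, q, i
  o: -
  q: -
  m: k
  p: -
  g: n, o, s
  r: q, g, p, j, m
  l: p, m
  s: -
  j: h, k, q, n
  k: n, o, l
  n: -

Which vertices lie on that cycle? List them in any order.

k, l, m

DFS with gray/black marking from m:
m gray
  k gray
    n gray
    n black
    o gray
    o black
    l gray
      p gray
      p black
      l→m: m is gray → back edge
Back edge closes the cycle m → k → l → m; its vertices are {k, l, m}.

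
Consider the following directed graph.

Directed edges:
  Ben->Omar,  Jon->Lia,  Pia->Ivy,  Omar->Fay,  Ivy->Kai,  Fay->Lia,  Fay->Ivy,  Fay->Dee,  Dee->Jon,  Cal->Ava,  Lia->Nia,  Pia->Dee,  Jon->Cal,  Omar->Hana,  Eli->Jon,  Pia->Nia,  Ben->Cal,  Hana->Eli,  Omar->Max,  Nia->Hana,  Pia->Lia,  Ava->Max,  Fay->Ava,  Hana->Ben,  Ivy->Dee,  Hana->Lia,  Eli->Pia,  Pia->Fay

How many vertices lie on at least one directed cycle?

A vertex is on a directed cycle iff it belongs to a strongly connected component of size ≥ 2 (or has a self-loop).
The vertices on cycles are {Ben, Dee, Eli, Fay, Ivy, Jon, Lia, Nia, Pia, Hana, Omar} — 11 in total.

11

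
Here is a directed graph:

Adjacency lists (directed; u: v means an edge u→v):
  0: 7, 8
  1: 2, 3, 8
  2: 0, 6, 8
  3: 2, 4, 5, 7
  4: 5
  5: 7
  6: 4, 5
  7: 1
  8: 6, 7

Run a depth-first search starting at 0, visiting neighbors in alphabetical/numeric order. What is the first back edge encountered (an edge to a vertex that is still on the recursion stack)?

2→0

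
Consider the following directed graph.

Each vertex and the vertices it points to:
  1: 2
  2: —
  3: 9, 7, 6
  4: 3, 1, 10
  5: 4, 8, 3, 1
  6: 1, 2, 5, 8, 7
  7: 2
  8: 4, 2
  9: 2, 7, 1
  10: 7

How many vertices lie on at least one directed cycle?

A vertex is on a directed cycle iff it belongs to a strongly connected component of size ≥ 2 (or has a self-loop).
The vertices on cycles are {3, 4, 5, 6, 8} — 5 in total.

5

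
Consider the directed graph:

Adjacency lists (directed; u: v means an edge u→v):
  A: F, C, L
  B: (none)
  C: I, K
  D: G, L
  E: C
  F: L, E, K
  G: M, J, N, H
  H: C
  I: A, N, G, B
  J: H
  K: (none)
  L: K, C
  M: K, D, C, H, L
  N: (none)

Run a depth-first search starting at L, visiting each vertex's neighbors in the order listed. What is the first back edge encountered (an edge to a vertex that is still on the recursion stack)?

F→L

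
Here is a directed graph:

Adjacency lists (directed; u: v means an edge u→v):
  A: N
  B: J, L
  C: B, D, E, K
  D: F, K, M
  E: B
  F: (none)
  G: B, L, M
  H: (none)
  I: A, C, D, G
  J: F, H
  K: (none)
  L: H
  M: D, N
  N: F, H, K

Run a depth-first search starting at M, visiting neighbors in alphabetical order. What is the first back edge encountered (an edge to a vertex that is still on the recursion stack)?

D->M

DFS from M (visiting neighbors in alphabetical order); mark gray on enter, black on exit:
M gray
  D gray
    F gray
    F black
    K gray
    K black
    D→M: M is gray → back edge
First back edge: D → M.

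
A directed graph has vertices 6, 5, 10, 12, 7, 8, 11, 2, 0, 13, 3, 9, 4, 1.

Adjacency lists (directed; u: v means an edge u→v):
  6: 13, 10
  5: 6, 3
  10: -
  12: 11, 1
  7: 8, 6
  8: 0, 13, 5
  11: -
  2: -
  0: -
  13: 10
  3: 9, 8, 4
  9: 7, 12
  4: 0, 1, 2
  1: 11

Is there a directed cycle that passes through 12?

No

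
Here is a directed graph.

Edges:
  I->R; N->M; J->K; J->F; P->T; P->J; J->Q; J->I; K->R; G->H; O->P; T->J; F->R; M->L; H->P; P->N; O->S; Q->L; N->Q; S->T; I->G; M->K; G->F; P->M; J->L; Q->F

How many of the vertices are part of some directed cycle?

A vertex is on a directed cycle iff it belongs to a strongly connected component of size ≥ 2 (or has a self-loop).
The vertices on cycles are {G, H, I, J, P, T} — 6 in total.

6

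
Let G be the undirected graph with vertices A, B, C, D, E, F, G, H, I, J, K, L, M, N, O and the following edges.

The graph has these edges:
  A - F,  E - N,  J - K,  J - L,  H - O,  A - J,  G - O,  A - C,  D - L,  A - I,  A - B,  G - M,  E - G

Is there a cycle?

No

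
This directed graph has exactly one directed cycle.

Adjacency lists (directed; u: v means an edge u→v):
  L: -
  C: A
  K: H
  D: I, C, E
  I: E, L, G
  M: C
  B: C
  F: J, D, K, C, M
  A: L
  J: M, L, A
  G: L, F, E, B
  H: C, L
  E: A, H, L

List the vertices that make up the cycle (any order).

DFS with gray/black marking from G:
G gray
  L gray
  L black
  F gray
    J gray
      M gray
        C gray
          A gray
            A→L: L black — skip
          A black
        C black
      M black
      J→L: L black — skip
      J→A: A black — skip
    J black
    D gray
      I gray
        E gray
          E→A: A black — skip
          H gray
            H→C: C black — skip
            H→L: L black — skip
          H black
          E→L: L black — skip
        E black
        I→L: L black — skip
        I→G: G is gray → back edge
Back edge closes the cycle G → F → D → I → G; its vertices are {D, F, G, I}.

D, F, G, I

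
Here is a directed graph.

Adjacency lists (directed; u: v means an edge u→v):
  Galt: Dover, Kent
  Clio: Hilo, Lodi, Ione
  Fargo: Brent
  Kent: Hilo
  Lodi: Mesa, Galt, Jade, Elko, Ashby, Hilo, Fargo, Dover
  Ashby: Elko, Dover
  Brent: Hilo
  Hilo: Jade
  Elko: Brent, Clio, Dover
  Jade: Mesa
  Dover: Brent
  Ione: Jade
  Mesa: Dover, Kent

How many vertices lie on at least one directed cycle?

10

A vertex is on a directed cycle iff it belongs to a strongly connected component of size ≥ 2 (or has a self-loop).
The vertices on cycles are {Clio, Elko, Hilo, Jade, Kent, Lodi, Mesa, Ashby, Brent, Dover} — 10 in total.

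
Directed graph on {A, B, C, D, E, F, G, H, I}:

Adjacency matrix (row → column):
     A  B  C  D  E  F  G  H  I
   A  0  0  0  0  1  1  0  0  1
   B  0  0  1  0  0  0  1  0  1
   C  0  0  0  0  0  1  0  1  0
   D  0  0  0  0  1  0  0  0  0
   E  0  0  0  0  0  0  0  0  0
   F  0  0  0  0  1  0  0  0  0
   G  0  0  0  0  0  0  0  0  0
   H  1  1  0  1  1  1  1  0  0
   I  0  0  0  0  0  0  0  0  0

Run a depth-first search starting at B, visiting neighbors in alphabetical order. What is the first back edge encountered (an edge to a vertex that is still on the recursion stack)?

DFS from B (visiting neighbors in alphabetical order); mark gray on enter, black on exit:
B gray
  C gray
    F gray
      E gray
      E black
    F black
    H gray
      A gray
        A→E: E black — skip
        A→F: F black — skip
        I gray
        I black
      A black
      H→B: B is gray → back edge
First back edge: H → B.

H->B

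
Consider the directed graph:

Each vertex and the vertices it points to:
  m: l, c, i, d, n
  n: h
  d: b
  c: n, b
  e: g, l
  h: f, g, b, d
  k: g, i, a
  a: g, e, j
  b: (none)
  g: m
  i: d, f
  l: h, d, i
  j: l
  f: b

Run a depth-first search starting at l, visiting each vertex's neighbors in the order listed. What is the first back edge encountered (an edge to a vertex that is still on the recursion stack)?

m→l

DFS from l (visiting each vertex's neighbors in the order listed); mark gray on enter, black on exit:
l gray
  h gray
    f gray
      b gray
      b black
    f black
    g gray
      m gray
        m→l: l is gray → back edge
First back edge: m → l.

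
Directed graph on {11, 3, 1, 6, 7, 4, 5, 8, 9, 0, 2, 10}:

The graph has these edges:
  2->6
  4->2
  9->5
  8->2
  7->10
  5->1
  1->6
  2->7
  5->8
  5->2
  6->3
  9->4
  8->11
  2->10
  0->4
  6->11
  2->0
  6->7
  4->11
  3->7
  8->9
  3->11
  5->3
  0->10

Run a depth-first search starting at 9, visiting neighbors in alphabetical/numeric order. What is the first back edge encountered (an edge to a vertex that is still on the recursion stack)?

DFS from 9 (visiting neighbors in alphabetical/numeric order); mark gray on enter, black on exit:
9 gray
  4 gray
    2 gray
      0 gray
        0→4: 4 is gray → back edge
First back edge: 0 → 4.

0->4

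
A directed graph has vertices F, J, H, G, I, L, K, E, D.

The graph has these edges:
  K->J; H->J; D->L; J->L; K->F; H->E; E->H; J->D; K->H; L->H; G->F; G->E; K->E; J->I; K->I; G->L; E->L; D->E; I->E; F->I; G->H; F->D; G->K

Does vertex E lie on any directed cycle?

Yes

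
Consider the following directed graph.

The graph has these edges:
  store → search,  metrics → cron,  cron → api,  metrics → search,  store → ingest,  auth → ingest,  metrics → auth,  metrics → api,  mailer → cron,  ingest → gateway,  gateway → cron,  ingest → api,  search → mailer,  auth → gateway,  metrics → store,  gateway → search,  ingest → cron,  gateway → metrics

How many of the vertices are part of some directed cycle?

5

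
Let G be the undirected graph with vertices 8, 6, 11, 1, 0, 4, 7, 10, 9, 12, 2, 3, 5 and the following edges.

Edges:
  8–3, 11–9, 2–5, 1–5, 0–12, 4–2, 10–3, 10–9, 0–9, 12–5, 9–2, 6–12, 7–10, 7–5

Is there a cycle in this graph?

Yes

DFS, tracking each vertex's parent; an edge to a visited non-parent vertex closes a cycle.
Start from 3:
visit 3 (parent –)
  visit 8 (parent 3)
    8–3: parent, skip
  visit 10 (parent 3)
    visit 7 (parent 10)
      visit 5 (parent 7)
        5–7: parent, skip
        visit 12 (parent 5)
          visit 0 (parent 12)
            0–12: parent, skip
            visit 9 (parent 0)
              visit 11 (parent 9)
                11–9: parent, skip
              9–0: parent, skip
              9–10: 10 visited and ≠ parent → cycle
Cycle: 10 – 7 – 5 – 12 – 0 – 9 – 10.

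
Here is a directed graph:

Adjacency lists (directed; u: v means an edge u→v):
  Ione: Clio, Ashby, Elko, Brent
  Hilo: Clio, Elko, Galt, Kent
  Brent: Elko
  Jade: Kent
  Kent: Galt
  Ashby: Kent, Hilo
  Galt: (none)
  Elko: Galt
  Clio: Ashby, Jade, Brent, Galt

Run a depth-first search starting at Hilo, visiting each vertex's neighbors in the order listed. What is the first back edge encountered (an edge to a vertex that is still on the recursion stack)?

Ashby→Hilo

DFS from Hilo (visiting each vertex's neighbors in the order listed); mark gray on enter, black on exit:
Hilo gray
  Clio gray
    Ashby gray
      Kent gray
        Galt gray
        Galt black
      Kent black
      Ashby→Hilo: Hilo is gray → back edge
First back edge: Ashby → Hilo.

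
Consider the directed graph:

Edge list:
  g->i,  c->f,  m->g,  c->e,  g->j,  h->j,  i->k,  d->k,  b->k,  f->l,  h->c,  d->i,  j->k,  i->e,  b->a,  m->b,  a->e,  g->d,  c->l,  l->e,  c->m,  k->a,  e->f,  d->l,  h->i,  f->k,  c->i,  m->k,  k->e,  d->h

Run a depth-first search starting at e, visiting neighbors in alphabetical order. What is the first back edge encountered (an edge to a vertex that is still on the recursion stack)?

a→e

DFS from e (visiting neighbors in alphabetical order); mark gray on enter, black on exit:
e gray
  f gray
    k gray
      a gray
        a→e: e is gray → back edge
First back edge: a → e.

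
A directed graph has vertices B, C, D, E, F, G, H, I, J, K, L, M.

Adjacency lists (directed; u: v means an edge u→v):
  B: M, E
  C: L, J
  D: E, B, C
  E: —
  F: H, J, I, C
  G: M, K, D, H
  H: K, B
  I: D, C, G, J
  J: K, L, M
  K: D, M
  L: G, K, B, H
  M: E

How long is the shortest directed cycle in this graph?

4

For each vertex v, BFS finds the shortest path from v back to v.
The shortest such closed walk is G → D → C → L → G, length 4.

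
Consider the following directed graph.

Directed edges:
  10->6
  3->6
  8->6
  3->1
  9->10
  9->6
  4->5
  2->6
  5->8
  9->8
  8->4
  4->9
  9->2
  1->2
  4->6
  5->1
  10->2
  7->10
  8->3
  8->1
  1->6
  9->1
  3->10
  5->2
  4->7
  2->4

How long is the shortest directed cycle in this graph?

3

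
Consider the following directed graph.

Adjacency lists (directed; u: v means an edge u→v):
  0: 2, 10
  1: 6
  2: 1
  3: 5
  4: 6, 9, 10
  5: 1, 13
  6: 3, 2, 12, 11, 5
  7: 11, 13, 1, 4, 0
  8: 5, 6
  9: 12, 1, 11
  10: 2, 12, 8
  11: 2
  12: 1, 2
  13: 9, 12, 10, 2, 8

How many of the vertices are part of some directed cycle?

A vertex is on a directed cycle iff it belongs to a strongly connected component of size ≥ 2 (or has a self-loop).
The vertices on cycles are {1, 2, 3, 5, 6, 8, 9, 10, 11, 12, 13} — 11 in total.

11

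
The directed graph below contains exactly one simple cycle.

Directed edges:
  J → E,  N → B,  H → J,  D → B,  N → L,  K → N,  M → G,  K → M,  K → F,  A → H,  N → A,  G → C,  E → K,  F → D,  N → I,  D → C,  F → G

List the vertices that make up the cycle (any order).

A, E, H, J, K, N

DFS with gray/black marking from K:
K gray
  M gray
    G gray
      C gray
      C black
    G black
  M black
  N gray
    B gray
    B black
    L gray
    L black
    A gray
      H gray
        J gray
          E gray
            E→K: K is gray → back edge
Back edge closes the cycle K → N → A → H → J → E → K; its vertices are {A, E, H, J, K, N}.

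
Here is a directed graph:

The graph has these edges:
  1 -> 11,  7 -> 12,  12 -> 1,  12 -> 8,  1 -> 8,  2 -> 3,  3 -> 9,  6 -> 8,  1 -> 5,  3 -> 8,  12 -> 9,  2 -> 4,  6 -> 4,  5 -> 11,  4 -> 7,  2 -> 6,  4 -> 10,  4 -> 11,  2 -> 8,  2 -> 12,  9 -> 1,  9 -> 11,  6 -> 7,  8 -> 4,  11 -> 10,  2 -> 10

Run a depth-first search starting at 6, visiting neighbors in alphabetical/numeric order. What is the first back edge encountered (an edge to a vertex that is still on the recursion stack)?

8->4

DFS from 6 (visiting neighbors in alphabetical/numeric order); mark gray on enter, black on exit:
6 gray
  4 gray
    7 gray
      12 gray
        1 gray
          5 gray
            11 gray
              10 gray
              10 black
            11 black
          5 black
          8 gray
            8→4: 4 is gray → back edge
First back edge: 8 → 4.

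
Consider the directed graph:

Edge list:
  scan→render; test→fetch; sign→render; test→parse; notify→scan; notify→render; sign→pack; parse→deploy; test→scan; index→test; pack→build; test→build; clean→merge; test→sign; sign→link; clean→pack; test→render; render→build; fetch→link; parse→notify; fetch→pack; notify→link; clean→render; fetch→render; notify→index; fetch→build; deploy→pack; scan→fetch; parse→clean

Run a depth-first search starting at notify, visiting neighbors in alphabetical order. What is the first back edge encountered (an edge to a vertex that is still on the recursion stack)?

DFS from notify (visiting neighbors in alphabetical order); mark gray on enter, black on exit:
notify gray
  index gray
    test gray
      build gray
      build black
      fetch gray
        fetch→build: build black — skip
        link gray
        link black
        pack gray
          pack→build: build black — skip
        pack black
        render gray
          render→build: build black — skip
        render black
      fetch black
      parse gray
        clean gray
          merge gray
          merge black
          clean→pack: pack black — skip
          clean→render: render black — skip
        clean black
        deploy gray
          deploy→pack: pack black — skip
        deploy black
        parse→notify: notify is gray → back edge
First back edge: parse → notify.

parse->notify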